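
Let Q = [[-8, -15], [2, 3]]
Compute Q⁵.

tr Q = -5 and det Q = 6, so the characteristic polynomial is λ² − (-5)λ + (6) with roots -3 and -2.
Eigenvectors give P = [[-3, -5], [1, 2]] with P⁻¹ = [[-2, -5], [1, 3]], and Q = P·diag(-3, -2)·P⁻¹.
Then Q⁵ = P·diag(-243, -32)·P⁻¹ = [[729, 160], [-243, -64]] · [[-2, -5], [1, 3]] = [[-1298, -3165], [422, 1023]].

[[-1298, -3165], [422, 1023]]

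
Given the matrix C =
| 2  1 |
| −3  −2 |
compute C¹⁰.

[[1, 0], [0, 1]]

C² = I (check: tr C = 0 and det C = −1), so C¹⁰ = I since 10 is even.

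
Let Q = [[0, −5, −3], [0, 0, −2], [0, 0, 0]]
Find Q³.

Q is strictly triangular, hence nilpotent: Q³ = 0, so Q³ = 0.

[[0, 0, 0], [0, 0, 0], [0, 0, 0]]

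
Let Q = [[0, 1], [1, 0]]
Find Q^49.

Q² = I (check: tr Q = 0 and det Q = -1), so Q^49 = Q since 49 is odd.

[[0, 1], [1, 0]]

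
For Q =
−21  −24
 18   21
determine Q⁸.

[[6561, 0], [0, 6561]]

tr Q = 0 and det Q = −9, so the characteristic polynomial is λ² − (0)λ + (−9) with roots 3 and −3.
Eigenvectors give P = [[1, −4], [−1, 3]] with P⁻¹ = [[−3, −4], [−1, −1]], and Q = P·diag(3, −3)·P⁻¹.
Then Q⁸ = P·diag(6561, 6561)·P⁻¹ = [[6561, −26244], [−6561, 19683]] · [[−3, −4], [−1, −1]] = [[6561, 0], [0, 6561]].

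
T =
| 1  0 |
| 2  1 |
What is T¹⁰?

[[1, 0], [20, 1]]

T = I + N where N = [[0, 0], [2, 0]] is strictly lower-triangular, so N² = 0.
(I + N)¹⁰ = I + 10·N = [[1, 0], [20, 1]].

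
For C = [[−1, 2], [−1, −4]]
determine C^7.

tr C = −5 and det C = 6, so the characteristic polynomial is λ² − (−5)λ + (6) with roots −2 and −3.
Eigenvectors give P = [[2, −1], [−1, 1]] with P⁻¹ = [[1, 1], [1, 2]], and C = P·diag(−2, −3)·P⁻¹.
Then C^7 = P·diag(−128, −2187)·P⁻¹ = [[−256, 2187], [128, −2187]] · [[1, 1], [1, 2]] = [[1931, 4118], [−2059, −4246]].

[[1931, 4118], [−2059, −4246]]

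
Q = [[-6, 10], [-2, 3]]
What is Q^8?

tr Q = -3 and det Q = 2, so the characteristic polynomial is λ² − (-3)λ + (2) with roots -2 and -1.
Eigenvectors give P = [[-5, 2], [-2, 1]] with P⁻¹ = [[-1, 2], [-2, 5]], and Q = P·diag(-2, -1)·P⁻¹.
Then Q^8 = P·diag(256, 1)·P⁻¹ = [[-1280, 2], [-512, 1]] · [[-1, 2], [-2, 5]] = [[1276, -2550], [510, -1019]].

[[1276, -2550], [510, -1019]]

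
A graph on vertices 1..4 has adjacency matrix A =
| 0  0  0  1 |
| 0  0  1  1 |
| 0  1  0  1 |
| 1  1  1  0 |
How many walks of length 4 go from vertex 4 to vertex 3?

The number of length-4 walks from vertex 4 to vertex 3 is entry (4,3) of A⁴, where A is the adjacency matrix.
A² = [[1, 1, 1, 0], [1, 2, 1, 1], [1, 1, 2, 1], [0, 1, 1, 3]]
A³ = [[0, 1, 1, 3], [1, 2, 3, 4], [1, 3, 2, 4], [3, 4, 4, 2]]
A⁴ = [[3, 4, 4, 2], [4, 7, 6, 6], [4, 6, 7, 6], [2, 6, 6, 11]]

6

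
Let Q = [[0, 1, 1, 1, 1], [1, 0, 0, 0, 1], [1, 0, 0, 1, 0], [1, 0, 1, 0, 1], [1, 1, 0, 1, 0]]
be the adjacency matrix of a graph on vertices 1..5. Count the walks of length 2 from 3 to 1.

1

The number of length-2 walks from vertex 3 to vertex 1 is entry (3,1) of Q^2, where Q is the adjacency matrix.
Q^2 = [[4, 1, 1, 2, 2], [1, 2, 1, 2, 1], [1, 1, 2, 1, 2], [2, 2, 1, 3, 1], [2, 1, 2, 1, 3]]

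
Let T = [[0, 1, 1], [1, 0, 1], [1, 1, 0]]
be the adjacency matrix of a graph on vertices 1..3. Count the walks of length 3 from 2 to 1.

The number of length-3 walks from vertex 2 to vertex 1 is entry (2,1) of T^3, where T is the adjacency matrix.
T^2 = [[2, 1, 1], [1, 2, 1], [1, 1, 2]]
T^3 = [[2, 3, 3], [3, 2, 3], [3, 3, 2]]

3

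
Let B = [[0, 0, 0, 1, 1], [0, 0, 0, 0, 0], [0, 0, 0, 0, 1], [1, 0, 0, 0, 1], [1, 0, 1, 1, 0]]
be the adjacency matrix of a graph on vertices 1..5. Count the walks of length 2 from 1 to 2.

The number of length-2 walks from vertex 1 to vertex 2 is entry (1,2) of B^2, where B is the adjacency matrix.
B^2 = [[2, 0, 1, 1, 1], [0, 0, 0, 0, 0], [1, 0, 1, 1, 0], [1, 0, 1, 2, 1], [1, 0, 0, 1, 3]]

0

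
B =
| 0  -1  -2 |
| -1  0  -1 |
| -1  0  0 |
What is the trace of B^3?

-3

B^2 = [[3, 0, 1], [1, 1, 2], [0, 1, 2]]
B^3 = [[-1, -3, -6], [-3, -1, -3], [-3, 0, -1]]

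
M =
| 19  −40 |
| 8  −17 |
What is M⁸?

[[32801, −65600], [13120, −26239]]

tr M = 2 and det M = −3, so the characteristic polynomial is λ² − (2)λ + (−3) with roots −1 and 3.
Eigenvectors give P = [[−2, 5], [−1, 2]] with P⁻¹ = [[2, −5], [1, −2]], and M = P·diag(−1, 3)·P⁻¹.
Then M⁸ = P·diag(1, 6561)·P⁻¹ = [[−2, 32805], [−1, 13122]] · [[2, −5], [1, −2]] = [[32801, −65600], [13120, −26239]].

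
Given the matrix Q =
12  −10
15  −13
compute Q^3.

tr Q = −1 and det Q = −6, so the characteristic polynomial is λ² − (−1)λ + (−6) with roots 2 and −3.
Eigenvectors give P = [[1, −2], [1, −3]] with P⁻¹ = [[3, −2], [1, −1]], and Q = P·diag(2, −3)·P⁻¹.
Then Q^3 = P·diag(8, −27)·P⁻¹ = [[8, 54], [8, 81]] · [[3, −2], [1, −1]] = [[78, −70], [105, −97]].

[[78, −70], [105, −97]]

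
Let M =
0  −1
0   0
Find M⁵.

[[0, 0], [0, 0]]

M is strictly triangular, hence nilpotent: M² = 0, so M⁵ = 0.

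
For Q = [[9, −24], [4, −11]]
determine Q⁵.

tr Q = −2 and det Q = −3, so the characteristic polynomial is λ² − (−2)λ + (−3) with roots −3 and 1.
Eigenvectors give P = [[−2, 3], [−1, 1]] with P⁻¹ = [[1, −3], [1, −2]], and Q = P·diag(−3, 1)·P⁻¹.
Then Q⁵ = P·diag(−243, 1)·P⁻¹ = [[486, 3], [243, 1]] · [[1, −3], [1, −2]] = [[489, −1464], [244, −731]].

[[489, −1464], [244, −731]]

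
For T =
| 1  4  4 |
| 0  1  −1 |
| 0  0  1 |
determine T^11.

[[1, 44, −176], [0, 1, −11], [0, 0, 1]]

T = I + N where N = [[0, 4, 4], [0, 0, −1], [0, 0, 0]] is strictly upper-triangular, so N^3 = 0.
(I + N)^11 = I + 11·N + 55·N^2 = [[1, 44, −176], [0, 1, −11], [0, 0, 1]].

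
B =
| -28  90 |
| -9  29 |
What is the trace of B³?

7

tr B = 1 and det B = -2, so the characteristic polynomial is λ² − (1)λ + (-2) with roots -1 and 2.
Eigenvectors give P = [[-10, -3], [-3, -1]] with P⁻¹ = [[-1, 3], [3, -10]], and B = P·diag(-1, 2)·P⁻¹.
Then B³ = P·diag(-1, 8)·P⁻¹ = [[10, -24], [3, -8]] · [[-1, 3], [3, -10]] = [[-82, 270], [-27, 89]].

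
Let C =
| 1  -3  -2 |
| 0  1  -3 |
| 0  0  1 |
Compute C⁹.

[[1, -27, 306], [0, 1, -27], [0, 0, 1]]

C = I + N where N = [[0, -3, -2], [0, 0, -3], [0, 0, 0]] is strictly upper-triangular, so N³ = 0.
(I + N)⁹ = I + 9·N + 36·N² = [[1, -27, 306], [0, 1, -27], [0, 0, 1]].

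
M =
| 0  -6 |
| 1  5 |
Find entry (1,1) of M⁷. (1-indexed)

-3990

tr M = 5 and det M = 6, so the characteristic polynomial is λ² − (5)λ + (6) with roots 3 and 2.
Eigenvectors give P = [[-2, 3], [1, -1]] with P⁻¹ = [[1, 3], [1, 2]], and M = P·diag(3, 2)·P⁻¹.
Then M⁷ = P·diag(2187, 128)·P⁻¹ = [[-4374, 384], [2187, -128]] · [[1, 3], [1, 2]] = [[-3990, -12354], [2059, 6305]].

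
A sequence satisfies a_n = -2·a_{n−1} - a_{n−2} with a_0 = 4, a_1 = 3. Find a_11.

With companion matrix C = [[-2, -1], [1, 0]], [a_n, a_{n−1}]ᵀ = C·[a_{n−1}, a_{n−2}]ᵀ, so [a_11, a_10]ᵀ = C¹⁰·[a_1, a_0]ᵀ.
C¹⁰ = [[11, 10], [-10, -9]], giving [a_11, a_10]ᵀ = [[73], [-66]].

73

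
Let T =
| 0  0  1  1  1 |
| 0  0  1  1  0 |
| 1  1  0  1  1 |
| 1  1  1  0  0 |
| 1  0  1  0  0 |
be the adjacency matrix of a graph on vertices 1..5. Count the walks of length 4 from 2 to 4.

The number of length-4 walks from vertex 2 to vertex 4 is entry (2,4) of T^4, where T is the adjacency matrix.
T^2 = [[3, 2, 2, 1, 1], [2, 2, 1, 1, 1], [2, 1, 4, 2, 1], [1, 1, 2, 3, 2], [1, 1, 1, 2, 2]]
T^3 = [[4, 3, 7, 7, 5], [3, 2, 6, 5, 3], [7, 6, 6, 7, 6], [7, 5, 7, 4, 3], [5, 3, 6, 3, 2]]
T^4 = [[19, 14, 19, 14, 11], [14, 11, 13, 11, 9], [19, 13, 26, 19, 13], [14, 11, 19, 19, 14], [11, 9, 13, 14, 11]]

11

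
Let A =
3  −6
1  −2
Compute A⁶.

[[3, −6], [1, −2]]

A² = A (a projection; rank 1, trace 1), so A⁶ = A.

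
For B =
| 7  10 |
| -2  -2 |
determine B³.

[[103, 190], [-38, -68]]

tr B = 5 and det B = 6, so the characteristic polynomial is λ² − (5)λ + (6) with roots 2 and 3.
Eigenvectors give P = [[-2, 5], [1, -2]] with P⁻¹ = [[2, 5], [1, 2]], and B = P·diag(2, 3)·P⁻¹.
Then B³ = P·diag(8, 27)·P⁻¹ = [[-16, 135], [8, -54]] · [[2, 5], [1, 2]] = [[103, 190], [-38, -68]].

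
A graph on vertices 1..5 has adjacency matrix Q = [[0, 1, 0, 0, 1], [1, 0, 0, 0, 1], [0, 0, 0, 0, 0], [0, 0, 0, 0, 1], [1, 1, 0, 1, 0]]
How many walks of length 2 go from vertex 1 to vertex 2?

The number of length-2 walks from vertex 1 to vertex 2 is entry (1,2) of Q^2, where Q is the adjacency matrix.
Q^2 = [[2, 1, 0, 1, 1], [1, 2, 0, 1, 1], [0, 0, 0, 0, 0], [1, 1, 0, 1, 0], [1, 1, 0, 0, 3]]

1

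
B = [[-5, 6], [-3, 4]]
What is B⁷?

[[-257, 258], [-129, 130]]

tr B = -1 and det B = -2, so the characteristic polynomial is λ² − (-1)λ + (-2) with roots 1 and -2.
Eigenvectors give P = [[-1, -2], [-1, -1]] with P⁻¹ = [[1, -2], [-1, 1]], and B = P·diag(1, -2)·P⁻¹.
Then B⁷ = P·diag(1, -128)·P⁻¹ = [[-1, 256], [-1, 128]] · [[1, -2], [-1, 1]] = [[-257, 258], [-129, 130]].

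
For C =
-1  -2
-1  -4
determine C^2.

[[3, 10], [5, 18]]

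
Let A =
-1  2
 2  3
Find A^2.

[[5, 4], [4, 13]]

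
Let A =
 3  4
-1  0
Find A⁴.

[[-11, 12], [-3, -20]]

A² = [[5, 12], [-3, -4]]
A³ = [[3, 20], [-5, -12]]
A⁴ = [[-11, 12], [-3, -20]]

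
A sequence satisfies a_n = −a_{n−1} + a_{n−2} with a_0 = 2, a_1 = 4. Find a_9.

With companion matrix T = [[−1, 1], [1, 0]], [a_n, a_{n−1}]ᵀ = T·[a_{n−1}, a_{n−2}]ᵀ, so [a_9, a_8]ᵀ = T⁸·[a_1, a_0]ᵀ.
T⁸ = [[34, −21], [−21, 13]], giving [a_9, a_8]ᵀ = [[94], [−58]].

94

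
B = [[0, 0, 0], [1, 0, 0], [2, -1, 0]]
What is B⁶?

[[0, 0, 0], [0, 0, 0], [0, 0, 0]]

B is strictly triangular, hence nilpotent: B³ = 0, so B⁶ = 0.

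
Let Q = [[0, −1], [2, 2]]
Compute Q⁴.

Q² = [[−2, −2], [4, 2]]
Q³ = [[−4, −2], [4, 0]]
Q⁴ = [[−4, 0], [0, −4]]

[[−4, 0], [0, −4]]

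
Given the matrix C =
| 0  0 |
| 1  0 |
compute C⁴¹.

C is strictly triangular, hence nilpotent: C² = 0, so C⁴¹ = 0.

[[0, 0], [0, 0]]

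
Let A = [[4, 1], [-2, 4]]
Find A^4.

[[68, 224], [-448, 68]]

A^2 = [[14, 8], [-16, 14]]
A^3 = [[40, 46], [-92, 40]]
A^4 = [[68, 224], [-448, 68]]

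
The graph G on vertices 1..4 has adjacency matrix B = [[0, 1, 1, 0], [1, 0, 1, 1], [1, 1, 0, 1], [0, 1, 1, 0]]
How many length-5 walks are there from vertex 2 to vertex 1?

29

The number of length-5 walks from vertex 2 to vertex 1 is entry (2,1) of B^5, where B is the adjacency matrix.
B^2 = [[2, 1, 1, 2], [1, 3, 2, 1], [1, 2, 3, 1], [2, 1, 1, 2]]
B^3 = [[2, 5, 5, 2], [5, 4, 5, 5], [5, 5, 4, 5], [2, 5, 5, 2]]
B^4 = [[10, 9, 9, 10], [9, 15, 14, 9], [9, 14, 15, 9], [10, 9, 9, 10]]
B^5 = [[18, 29, 29, 18], [29, 32, 33, 29], [29, 33, 32, 29], [18, 29, 29, 18]]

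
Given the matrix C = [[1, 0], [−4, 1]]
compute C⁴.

[[1, 0], [−16, 1]]

C = I + N where N = [[0, 0], [−4, 0]] is strictly lower-triangular, so N² = 0.
(I + N)⁴ = I + 4·N = [[1, 0], [−16, 1]].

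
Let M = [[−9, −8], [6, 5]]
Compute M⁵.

[[−969, −968], [726, 725]]

tr M = −4 and det M = 3, so the characteristic polynomial is λ² − (−4)λ + (3) with roots −1 and −3.
Eigenvectors give P = [[−1, 4], [1, −3]] with P⁻¹ = [[3, 4], [1, 1]], and M = P·diag(−1, −3)·P⁻¹.
Then M⁵ = P·diag(−1, −243)·P⁻¹ = [[1, −972], [−1, 729]] · [[3, 4], [1, 1]] = [[−969, −968], [726, 725]].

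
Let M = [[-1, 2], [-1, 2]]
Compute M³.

[[-1, 2], [-1, 2]]

M² = [[-1, 2], [-1, 2]]
M³ = [[-1, 2], [-1, 2]]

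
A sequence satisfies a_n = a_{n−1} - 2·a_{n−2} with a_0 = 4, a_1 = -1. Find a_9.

With companion matrix C = [[1, -2], [1, 0]], [a_n, a_{n−1}]ᵀ = C·[a_{n−1}, a_{n−2}]ᵀ, so [a_9, a_8]ᵀ = C⁸·[a_1, a_0]ᵀ.
C⁸ = [[-17, 6], [-3, -14]], giving [a_9, a_8]ᵀ = [[41], [-53]].

41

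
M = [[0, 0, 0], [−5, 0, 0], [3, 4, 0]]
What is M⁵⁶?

M is strictly triangular, hence nilpotent: M³ = 0, so M⁵⁶ = 0.

[[0, 0, 0], [0, 0, 0], [0, 0, 0]]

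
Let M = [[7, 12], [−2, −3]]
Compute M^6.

tr M = 4 and det M = 3, so the characteristic polynomial is λ² − (4)λ + (3) with roots 1 and 3.
Eigenvectors give P = [[2, −3], [−1, 1]] with P⁻¹ = [[−1, −3], [−1, −2]], and M = P·diag(1, 3)·P⁻¹.
Then M^6 = P·diag(1, 729)·P⁻¹ = [[2, −2187], [−1, 729]] · [[−1, −3], [−1, −2]] = [[2185, 4368], [−728, −1455]].

[[2185, 4368], [−728, −1455]]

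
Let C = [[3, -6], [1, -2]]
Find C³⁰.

[[3, -6], [1, -2]]

C² = C (a projection; rank 1, trace 1), so C³⁰ = C.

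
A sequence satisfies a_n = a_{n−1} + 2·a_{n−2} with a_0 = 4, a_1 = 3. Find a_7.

297

With companion matrix Q = [[1, 2], [1, 0]], [a_n, a_{n−1}]ᵀ = Q·[a_{n−1}, a_{n−2}]ᵀ, so [a_7, a_6]ᵀ = Q⁶·[a_1, a_0]ᵀ.
Q⁶ = [[43, 42], [21, 22]], giving [a_7, a_6]ᵀ = [[297], [151]].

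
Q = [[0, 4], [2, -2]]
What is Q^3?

[[-16, 48], [24, -40]]

Q^2 = [[8, -8], [-4, 12]]
Q^3 = [[-16, 48], [24, -40]]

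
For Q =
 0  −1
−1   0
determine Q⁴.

Q² = I (check: tr Q = 0 and det Q = −1), so Q⁴ = I since 4 is even.

[[1, 0], [0, 1]]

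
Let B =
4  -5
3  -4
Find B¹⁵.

[[4, -5], [3, -4]]

B² = I (check: tr B = 0 and det B = -1), so B¹⁵ = B since 15 is odd.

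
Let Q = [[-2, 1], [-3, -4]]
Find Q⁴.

Q² = [[1, -6], [18, 13]]
Q³ = [[16, 25], [-75, -34]]
Q⁴ = [[-107, -84], [252, 61]]

[[-107, -84], [252, 61]]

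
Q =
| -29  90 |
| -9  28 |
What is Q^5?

[[-329, 990], [-99, 298]]

tr Q = -1 and det Q = -2, so the characteristic polynomial is λ² − (-1)λ + (-2) with roots 1 and -2.
Eigenvectors give P = [[-3, -10], [-1, -3]] with P⁻¹ = [[3, -10], [-1, 3]], and Q = P·diag(1, -2)·P⁻¹.
Then Q^5 = P·diag(1, -32)·P⁻¹ = [[-3, 320], [-1, 96]] · [[3, -10], [-1, 3]] = [[-329, 990], [-99, 298]].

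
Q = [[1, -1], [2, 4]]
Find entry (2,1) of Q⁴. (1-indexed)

tr Q = 5 and det Q = 6, so the characteristic polynomial is λ² − (5)λ + (6) with roots 3 and 2.
Eigenvectors give P = [[-1, -1], [2, 1]] with P⁻¹ = [[1, 1], [-2, -1]], and Q = P·diag(3, 2)·P⁻¹.
Then Q⁴ = P·diag(81, 16)·P⁻¹ = [[-81, -16], [162, 16]] · [[1, 1], [-2, -1]] = [[-49, -65], [130, 146]].

130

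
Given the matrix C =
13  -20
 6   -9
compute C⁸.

tr C = 4 and det C = 3, so the characteristic polynomial is λ² − (4)λ + (3) with roots 3 and 1.
Eigenvectors give P = [[2, -5], [1, -3]] with P⁻¹ = [[3, -5], [1, -2]], and C = P·diag(3, 1)·P⁻¹.
Then C⁸ = P·diag(6561, 1)·P⁻¹ = [[13122, -5], [6561, -3]] · [[3, -5], [1, -2]] = [[39361, -65600], [19680, -32799]].

[[39361, -65600], [19680, -32799]]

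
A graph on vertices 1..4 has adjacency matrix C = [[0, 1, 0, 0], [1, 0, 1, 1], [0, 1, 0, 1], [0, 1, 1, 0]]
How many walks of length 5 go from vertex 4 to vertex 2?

The number of length-5 walks from vertex 4 to vertex 2 is entry (4,2) of C⁵, where C is the adjacency matrix.
C² = [[1, 0, 1, 1], [0, 3, 1, 1], [1, 1, 2, 1], [1, 1, 1, 2]]
C³ = [[0, 3, 1, 1], [3, 2, 4, 4], [1, 4, 2, 3], [1, 4, 3, 2]]
C⁴ = [[3, 2, 4, 4], [2, 11, 6, 6], [4, 6, 7, 6], [4, 6, 6, 7]]
C⁵ = [[2, 11, 6, 6], [11, 14, 17, 17], [6, 17, 12, 13], [6, 17, 13, 12]]

17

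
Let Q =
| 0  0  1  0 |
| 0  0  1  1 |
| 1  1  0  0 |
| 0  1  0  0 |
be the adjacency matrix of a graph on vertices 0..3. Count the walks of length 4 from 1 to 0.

3

The number of length-4 walks from vertex 1 to vertex 0 is entry (1,0) of Q^4, where Q is the adjacency matrix.
Q^2 = [[1, 1, 0, 0], [1, 2, 0, 0], [0, 0, 2, 1], [0, 0, 1, 1]]
Q^3 = [[0, 0, 2, 1], [0, 0, 3, 2], [2, 3, 0, 0], [1, 2, 0, 0]]
Q^4 = [[2, 3, 0, 0], [3, 5, 0, 0], [0, 0, 5, 3], [0, 0, 3, 2]]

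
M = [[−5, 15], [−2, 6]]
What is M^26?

[[−5, 15], [−2, 6]]

M² = M (a projection; rank 1, trace 1), so M^26 = M.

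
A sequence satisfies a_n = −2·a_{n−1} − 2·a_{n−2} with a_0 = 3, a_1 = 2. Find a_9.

32

With companion matrix A = [[−2, −2], [1, 0]], [a_n, a_{n−1}]ᵀ = A·[a_{n−1}, a_{n−2}]ᵀ, so [a_9, a_8]ᵀ = A^8·[a_1, a_0]ᵀ.
A^8 = [[16, 0], [0, 16]], giving [a_9, a_8]ᵀ = [[32], [48]].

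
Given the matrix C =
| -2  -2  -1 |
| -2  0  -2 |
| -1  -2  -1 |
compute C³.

C² = [[9, 6, 7], [6, 8, 4], [7, 4, 6]]
C³ = [[-37, -32, -28], [-32, -20, -26], [-28, -26, -21]]

[[-37, -32, -28], [-32, -20, -26], [-28, -26, -21]]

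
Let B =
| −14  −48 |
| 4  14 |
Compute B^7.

[[−896, −3072], [256, 896]]

tr B = 0 and det B = −4, so the characteristic polynomial is λ² − (0)λ + (−4) with roots 2 and −2.
Eigenvectors give P = [[−3, 4], [1, −1]] with P⁻¹ = [[1, 4], [1, 3]], and B = P·diag(2, −2)·P⁻¹.
Then B^7 = P·diag(128, −128)·P⁻¹ = [[−384, −512], [128, 128]] · [[1, 4], [1, 3]] = [[−896, −3072], [256, 896]].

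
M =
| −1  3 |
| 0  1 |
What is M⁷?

M² = I (check: tr M = 0 and det M = −1), so M⁷ = M since 7 is odd.

[[−1, 3], [0, 1]]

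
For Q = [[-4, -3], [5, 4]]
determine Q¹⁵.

Q² = I (check: tr Q = 0 and det Q = -1), so Q¹⁵ = Q since 15 is odd.

[[-4, -3], [5, 4]]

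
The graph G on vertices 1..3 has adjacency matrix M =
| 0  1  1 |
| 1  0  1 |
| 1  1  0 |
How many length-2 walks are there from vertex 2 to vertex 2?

The number of length-2 walks from vertex 2 to vertex 2 is entry (2,2) of M^2, where M is the adjacency matrix.
M^2 = [[2, 1, 1], [1, 2, 1], [1, 1, 2]]

2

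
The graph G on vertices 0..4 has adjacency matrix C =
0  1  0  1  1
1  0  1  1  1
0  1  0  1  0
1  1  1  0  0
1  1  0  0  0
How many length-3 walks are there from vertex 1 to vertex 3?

7

The number of length-3 walks from vertex 1 to vertex 3 is entry (1,3) of C³, where C is the adjacency matrix.
C² = [[3, 2, 2, 1, 1], [2, 4, 1, 2, 1], [2, 1, 2, 1, 1], [1, 2, 1, 3, 2], [1, 1, 1, 2, 2]]
C³ = [[4, 7, 3, 7, 5], [7, 6, 6, 7, 6], [3, 6, 2, 5, 3], [7, 7, 5, 4, 3], [5, 6, 3, 3, 2]]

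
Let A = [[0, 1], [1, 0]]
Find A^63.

A² = I (check: tr A = 0 and det A = −1), so A^63 = A since 63 is odd.

[[0, 1], [1, 0]]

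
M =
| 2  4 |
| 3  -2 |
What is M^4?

[[256, 0], [0, 256]]

M^2 = [[16, 0], [0, 16]]
M^3 = [[32, 64], [48, -32]]
M^4 = [[256, 0], [0, 256]]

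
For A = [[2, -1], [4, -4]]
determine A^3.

[[8, -8], [32, -40]]

A^2 = [[0, 2], [-8, 12]]
A^3 = [[8, -8], [32, -40]]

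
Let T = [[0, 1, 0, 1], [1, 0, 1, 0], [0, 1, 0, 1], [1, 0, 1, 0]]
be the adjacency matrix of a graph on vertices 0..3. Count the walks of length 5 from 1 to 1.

0

The number of length-5 walks from vertex 1 to vertex 1 is entry (1,1) of T⁵, where T is the adjacency matrix.
T² = [[2, 0, 2, 0], [0, 2, 0, 2], [2, 0, 2, 0], [0, 2, 0, 2]]
T³ = [[0, 4, 0, 4], [4, 0, 4, 0], [0, 4, 0, 4], [4, 0, 4, 0]]
T⁴ = [[8, 0, 8, 0], [0, 8, 0, 8], [8, 0, 8, 0], [0, 8, 0, 8]]
T⁵ = [[0, 16, 0, 16], [16, 0, 16, 0], [0, 16, 0, 16], [16, 0, 16, 0]]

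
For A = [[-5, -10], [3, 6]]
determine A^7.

A² = A (a projection; rank 1, trace 1), so A^7 = A.

[[-5, -10], [3, 6]]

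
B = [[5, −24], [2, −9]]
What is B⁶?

[[−2183, 8736], [−728, 2913]]

tr B = −4 and det B = 3, so the characteristic polynomial is λ² − (−4)λ + (3) with roots −1 and −3.
Eigenvectors give P = [[−4, −3], [−1, −1]] with P⁻¹ = [[−1, 3], [1, −4]], and B = P·diag(−1, −3)·P⁻¹.
Then B⁶ = P·diag(1, 729)·P⁻¹ = [[−4, −2187], [−1, −729]] · [[−1, 3], [1, −4]] = [[−2183, 8736], [−728, 2913]].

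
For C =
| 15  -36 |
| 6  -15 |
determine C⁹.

[[98415, -236196], [39366, -98415]]

tr C = 0 and det C = -9, so the characteristic polynomial is λ² − (0)λ + (-9) with roots 3 and -3.
Eigenvectors give P = [[3, -2], [1, -1]] with P⁻¹ = [[1, -2], [1, -3]], and C = P·diag(3, -3)·P⁻¹.
Then C⁹ = P·diag(19683, -19683)·P⁻¹ = [[59049, 39366], [19683, 19683]] · [[1, -2], [1, -3]] = [[98415, -236196], [39366, -98415]].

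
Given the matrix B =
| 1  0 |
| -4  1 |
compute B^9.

[[1, 0], [-36, 1]]

B = I + N where N = [[0, 0], [-4, 0]] is strictly lower-triangular, so N^2 = 0.
(I + N)^9 = I + 9·N = [[1, 0], [-36, 1]].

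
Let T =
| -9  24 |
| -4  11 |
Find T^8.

[[-13119, 39360], [-6560, 19681]]

tr T = 2 and det T = -3, so the characteristic polynomial is λ² − (2)λ + (-3) with roots 3 and -1.
Eigenvectors give P = [[2, 3], [1, 1]] with P⁻¹ = [[-1, 3], [1, -2]], and T = P·diag(3, -1)·P⁻¹.
Then T^8 = P·diag(6561, 1)·P⁻¹ = [[13122, 3], [6561, 1]] · [[-1, 3], [1, -2]] = [[-13119, 39360], [-6560, 19681]].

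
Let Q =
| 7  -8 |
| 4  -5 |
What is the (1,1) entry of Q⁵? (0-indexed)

-245

tr Q = 2 and det Q = -3, so the characteristic polynomial is λ² − (2)λ + (-3) with roots -1 and 3.
Eigenvectors give P = [[-1, 2], [-1, 1]] with P⁻¹ = [[1, -2], [1, -1]], and Q = P·diag(-1, 3)·P⁻¹.
Then Q⁵ = P·diag(-1, 243)·P⁻¹ = [[1, 486], [1, 243]] · [[1, -2], [1, -1]] = [[487, -488], [244, -245]].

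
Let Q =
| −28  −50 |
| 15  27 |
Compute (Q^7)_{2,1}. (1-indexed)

tr Q = −1 and det Q = −6, so the characteristic polynomial is λ² − (−1)λ + (−6) with roots 2 and −3.
Eigenvectors give P = [[−5, −2], [3, 1]] with P⁻¹ = [[1, 2], [−3, −5]], and Q = P·diag(2, −3)·P⁻¹.
Then Q^7 = P·diag(128, −2187)·P⁻¹ = [[−640, 4374], [384, −2187]] · [[1, 2], [−3, −5]] = [[−13762, −23150], [6945, 11703]].

6945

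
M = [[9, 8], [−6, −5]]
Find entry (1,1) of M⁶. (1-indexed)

2913

tr M = 4 and det M = 3, so the characteristic polynomial is λ² − (4)λ + (3) with roots 1 and 3.
Eigenvectors give P = [[−1, 4], [1, −3]] with P⁻¹ = [[3, 4], [1, 1]], and M = P·diag(1, 3)·P⁻¹.
Then M⁶ = P·diag(1, 729)·P⁻¹ = [[−1, 2916], [1, −2187]] · [[3, 4], [1, 1]] = [[2913, 2912], [−2184, −2183]].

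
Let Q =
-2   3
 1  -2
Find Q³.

[[-26, 45], [15, -26]]

Q² = [[7, -12], [-4, 7]]
Q³ = [[-26, 45], [15, -26]]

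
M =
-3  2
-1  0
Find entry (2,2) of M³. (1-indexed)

tr M = -3 and det M = 2, so the characteristic polynomial is λ² − (-3)λ + (2) with roots -2 and -1.
Eigenvectors give P = [[2, -1], [1, -1]] with P⁻¹ = [[1, -1], [1, -2]], and M = P·diag(-2, -1)·P⁻¹.
Then M³ = P·diag(-8, -1)·P⁻¹ = [[-16, 1], [-8, 1]] · [[1, -1], [1, -2]] = [[-15, 14], [-7, 6]].

6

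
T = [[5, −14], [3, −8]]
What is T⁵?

[[185, −434], [93, −218]]

tr T = −3 and det T = 2, so the characteristic polynomial is λ² − (−3)λ + (2) with roots −2 and −1.
Eigenvectors give P = [[2, 7], [1, 3]] with P⁻¹ = [[−3, 7], [1, −2]], and T = P·diag(−2, −1)·P⁻¹.
Then T⁵ = P·diag(−32, −1)·P⁻¹ = [[−64, −7], [−32, −3]] · [[−3, 7], [1, −2]] = [[185, −434], [93, −218]].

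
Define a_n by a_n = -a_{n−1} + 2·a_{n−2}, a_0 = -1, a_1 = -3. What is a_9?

With companion matrix A = [[-1, 2], [1, 0]], [a_n, a_{n−1}]ᵀ = A·[a_{n−1}, a_{n−2}]ᵀ, so [a_9, a_8]ᵀ = A^8·[a_1, a_0]ᵀ.
A^8 = [[171, -170], [-85, 86]], giving [a_9, a_8]ᵀ = [[-343], [169]].

-343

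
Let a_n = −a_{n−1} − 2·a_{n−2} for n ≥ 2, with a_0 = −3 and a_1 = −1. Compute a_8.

39

With companion matrix A = [[−1, −2], [1, 0]], [a_n, a_{n−1}]ᵀ = A·[a_{n−1}, a_{n−2}]ᵀ, so [a_8, a_7]ᵀ = A⁷·[a_1, a_0]ᵀ.
A⁷ = [[3, −14], [7, 10]], giving [a_8, a_7]ᵀ = [[39], [−37]].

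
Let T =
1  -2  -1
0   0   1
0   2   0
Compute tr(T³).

1

T² = [[1, -4, -3], [0, 2, 0], [0, 0, 2]]
T³ = [[1, -8, -5], [0, 0, 2], [0, 4, 0]]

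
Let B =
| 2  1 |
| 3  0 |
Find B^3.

[[20, 7], [21, 6]]

B^2 = [[7, 2], [6, 3]]
B^3 = [[20, 7], [21, 6]]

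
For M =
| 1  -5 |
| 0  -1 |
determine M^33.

M² = I (check: tr M = 0 and det M = -1), so M^33 = M since 33 is odd.

[[1, -5], [0, -1]]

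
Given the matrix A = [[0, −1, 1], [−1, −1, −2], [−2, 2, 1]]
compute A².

[[−1, 3, 3], [5, −2, −1], [−4, 2, −5]]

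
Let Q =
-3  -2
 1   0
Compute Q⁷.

[[-255, -254], [127, 126]]

tr Q = -3 and det Q = 2, so the characteristic polynomial is λ² − (-3)λ + (2) with roots -2 and -1.
Eigenvectors give P = [[-2, -1], [1, 1]] with P⁻¹ = [[-1, -1], [1, 2]], and Q = P·diag(-2, -1)·P⁻¹.
Then Q⁷ = P·diag(-128, -1)·P⁻¹ = [[256, 1], [-128, -1]] · [[-1, -1], [1, 2]] = [[-255, -254], [127, 126]].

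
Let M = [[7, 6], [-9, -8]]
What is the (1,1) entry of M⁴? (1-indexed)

tr M = -1 and det M = -2, so the characteristic polynomial is λ² − (-1)λ + (-2) with roots -2 and 1.
Eigenvectors give P = [[-2, -1], [3, 1]] with P⁻¹ = [[1, 1], [-3, -2]], and M = P·diag(-2, 1)·P⁻¹.
Then M⁴ = P·diag(16, 1)·P⁻¹ = [[-32, -1], [48, 1]] · [[1, 1], [-3, -2]] = [[-29, -30], [45, 46]].

-29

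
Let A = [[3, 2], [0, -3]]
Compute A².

[[9, 0], [0, 9]]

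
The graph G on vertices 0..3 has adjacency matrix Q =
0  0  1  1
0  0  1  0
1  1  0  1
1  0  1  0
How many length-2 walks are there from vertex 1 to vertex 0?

1

The number of length-2 walks from vertex 1 to vertex 0 is entry (1,0) of Q^2, where Q is the adjacency matrix.
Q^2 = [[2, 1, 1, 1], [1, 1, 0, 1], [1, 0, 3, 1], [1, 1, 1, 2]]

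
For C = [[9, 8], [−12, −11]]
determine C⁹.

tr C = −2 and det C = −3, so the characteristic polynomial is λ² − (−2)λ + (−3) with roots −3 and 1.
Eigenvectors give P = [[−2, −1], [3, 1]] with P⁻¹ = [[1, 1], [−3, −2]], and C = P·diag(−3, 1)·P⁻¹.
Then C⁹ = P·diag(−19683, 1)·P⁻¹ = [[39366, −1], [−59049, 1]] · [[1, 1], [−3, −2]] = [[39369, 39368], [−59052, −59051]].

[[39369, 39368], [−59052, −59051]]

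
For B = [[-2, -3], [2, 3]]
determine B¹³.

[[-2, -3], [2, 3]]

B² = B (a projection; rank 1, trace 1), so B¹³ = B.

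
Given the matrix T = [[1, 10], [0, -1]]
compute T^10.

[[1, 0], [0, 1]]

T² = I (check: tr T = 0 and det T = -1), so T^10 = I since 10 is even.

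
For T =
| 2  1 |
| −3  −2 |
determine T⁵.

T² = I (check: tr T = 0 and det T = −1), so T⁵ = T since 5 is odd.

[[2, 1], [−3, −2]]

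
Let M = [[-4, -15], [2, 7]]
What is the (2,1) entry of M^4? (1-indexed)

30

tr M = 3 and det M = 2, so the characteristic polynomial is λ² − (3)λ + (2) with roots 1 and 2.
Eigenvectors give P = [[3, 5], [-1, -2]] with P⁻¹ = [[2, 5], [-1, -3]], and M = P·diag(1, 2)·P⁻¹.
Then M^4 = P·diag(1, 16)·P⁻¹ = [[3, 80], [-1, -32]] · [[2, 5], [-1, -3]] = [[-74, -225], [30, 91]].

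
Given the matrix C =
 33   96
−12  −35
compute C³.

tr C = −2 and det C = −3, so the characteristic polynomial is λ² − (−2)λ + (−3) with roots 1 and −3.
Eigenvectors give P = [[3, −8], [−1, 3]] with P⁻¹ = [[3, 8], [1, 3]], and C = P·diag(1, −3)·P⁻¹.
Then C³ = P·diag(1, −27)·P⁻¹ = [[3, 216], [−1, −81]] · [[3, 8], [1, 3]] = [[225, 672], [−84, −251]].

[[225, 672], [−84, −251]]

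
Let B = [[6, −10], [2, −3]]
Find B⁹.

tr B = 3 and det B = 2, so the characteristic polynomial is λ² − (3)λ + (2) with roots 2 and 1.
Eigenvectors give P = [[5, 2], [2, 1]] with P⁻¹ = [[1, −2], [−2, 5]], and B = P·diag(2, 1)·P⁻¹.
Then B⁹ = P·diag(512, 1)·P⁻¹ = [[2560, 2], [1024, 1]] · [[1, −2], [−2, 5]] = [[2556, −5110], [1022, −2043]].

[[2556, −5110], [1022, −2043]]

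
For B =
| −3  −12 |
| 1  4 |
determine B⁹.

B² = B (a projection; rank 1, trace 1), so B⁹ = B.

[[−3, −12], [1, 4]]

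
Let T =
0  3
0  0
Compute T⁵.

T is strictly triangular, hence nilpotent: T² = 0, so T⁵ = 0.

[[0, 0], [0, 0]]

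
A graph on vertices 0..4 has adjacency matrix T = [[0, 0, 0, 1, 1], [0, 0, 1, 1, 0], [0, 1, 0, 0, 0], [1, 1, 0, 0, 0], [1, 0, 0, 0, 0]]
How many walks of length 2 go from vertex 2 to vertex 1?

0

The number of length-2 walks from vertex 2 to vertex 1 is entry (2,1) of T², where T is the adjacency matrix.
T² = [[2, 1, 0, 0, 0], [1, 2, 0, 0, 0], [0, 0, 1, 1, 0], [0, 0, 1, 2, 1], [0, 0, 0, 1, 1]]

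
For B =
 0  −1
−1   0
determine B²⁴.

[[1, 0], [0, 1]]

B² = I (check: tr B = 0 and det B = −1), so B²⁴ = I since 24 is even.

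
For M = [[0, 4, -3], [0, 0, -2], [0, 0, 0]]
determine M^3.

[[0, 0, 0], [0, 0, 0], [0, 0, 0]]

M is strictly triangular, hence nilpotent: M^3 = 0, so M^3 = 0.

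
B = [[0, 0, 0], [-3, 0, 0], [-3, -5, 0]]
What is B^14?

[[0, 0, 0], [0, 0, 0], [0, 0, 0]]

B is strictly triangular, hence nilpotent: B^3 = 0, so B^14 = 0.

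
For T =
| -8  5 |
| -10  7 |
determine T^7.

[[-4502, 2315], [-4630, 2443]]

tr T = -1 and det T = -6, so the characteristic polynomial is λ² − (-1)λ + (-6) with roots -3 and 2.
Eigenvectors give P = [[1, -1], [1, -2]] with P⁻¹ = [[2, -1], [1, -1]], and T = P·diag(-3, 2)·P⁻¹.
Then T^7 = P·diag(-2187, 128)·P⁻¹ = [[-2187, -128], [-2187, -256]] · [[2, -1], [1, -1]] = [[-4502, 2315], [-4630, 2443]].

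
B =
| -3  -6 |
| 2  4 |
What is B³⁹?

B² = B (a projection; rank 1, trace 1), so B³⁹ = B.

[[-3, -6], [2, 4]]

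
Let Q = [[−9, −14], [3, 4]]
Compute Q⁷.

tr Q = −5 and det Q = 6, so the characteristic polynomial is λ² − (−5)λ + (6) with roots −3 and −2.
Eigenvectors give P = [[7, −2], [−3, 1]] with P⁻¹ = [[1, 2], [3, 7]], and Q = P·diag(−3, −2)·P⁻¹.
Then Q⁷ = P·diag(−2187, −128)·P⁻¹ = [[−15309, 256], [6561, −128]] · [[1, 2], [3, 7]] = [[−14541, −28826], [6177, 12226]].

[[−14541, −28826], [6177, 12226]]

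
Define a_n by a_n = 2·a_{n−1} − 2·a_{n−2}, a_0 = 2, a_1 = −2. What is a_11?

With companion matrix B = [[2, −2], [1, 0]], [a_n, a_{n−1}]ᵀ = B·[a_{n−1}, a_{n−2}]ᵀ, so [a_11, a_10]ᵀ = B¹⁰·[a_1, a_0]ᵀ.
B¹⁰ = [[32, −64], [32, −32]], giving [a_11, a_10]ᵀ = [[−192], [−128]].

−192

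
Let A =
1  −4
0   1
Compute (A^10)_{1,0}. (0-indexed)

0

A = I + N where N = [[0, −4], [0, 0]] is strictly upper-triangular, so N^2 = 0.
(I + N)^10 = I + 10·N = [[1, −40], [0, 1]].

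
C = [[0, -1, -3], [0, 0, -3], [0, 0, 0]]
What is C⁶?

[[0, 0, 0], [0, 0, 0], [0, 0, 0]]

C is strictly triangular, hence nilpotent: C³ = 0, so C⁶ = 0.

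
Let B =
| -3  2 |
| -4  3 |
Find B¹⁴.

B² = I (check: tr B = 0 and det B = -1), so B¹⁴ = I since 14 is even.

[[1, 0], [0, 1]]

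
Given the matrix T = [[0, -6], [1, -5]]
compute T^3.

[[30, -114], [19, -65]]

tr T = -5 and det T = 6, so the characteristic polynomial is λ² − (-5)λ + (6) with roots -2 and -3.
Eigenvectors give P = [[-3, -2], [-1, -1]] with P⁻¹ = [[-1, 2], [1, -3]], and T = P·diag(-2, -3)·P⁻¹.
Then T^3 = P·diag(-8, -27)·P⁻¹ = [[24, 54], [8, 27]] · [[-1, 2], [1, -3]] = [[30, -114], [19, -65]].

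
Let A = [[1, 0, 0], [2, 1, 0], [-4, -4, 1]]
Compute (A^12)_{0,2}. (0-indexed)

A = I + N where N = [[0, 0, 0], [2, 0, 0], [-4, -4, 0]] is strictly lower-triangular, so N^3 = 0.
(I + N)^12 = I + 12·N + 66·N^2 = [[1, 0, 0], [24, 1, 0], [-576, -48, 1]].

0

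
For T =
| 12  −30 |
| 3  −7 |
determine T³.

tr T = 5 and det T = 6, so the characteristic polynomial is λ² − (5)λ + (6) with roots 3 and 2.
Eigenvectors give P = [[10, 3], [3, 1]] with P⁻¹ = [[1, −3], [−3, 10]], and T = P·diag(3, 2)·P⁻¹.
Then T³ = P·diag(27, 8)·P⁻¹ = [[270, 24], [81, 8]] · [[1, −3], [−3, 10]] = [[198, −570], [57, −163]].

[[198, −570], [57, −163]]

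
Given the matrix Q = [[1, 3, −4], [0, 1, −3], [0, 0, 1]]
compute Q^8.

Q = I + N where N = [[0, 3, −4], [0, 0, −3], [0, 0, 0]] is strictly upper-triangular, so N^3 = 0.
(I + N)^8 = I + 8·N + 28·N^2 = [[1, 24, −284], [0, 1, −24], [0, 0, 1]].

[[1, 24, −284], [0, 1, −24], [0, 0, 1]]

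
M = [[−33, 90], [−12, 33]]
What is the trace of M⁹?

0

tr M = 0 and det M = −9, so the characteristic polynomial is λ² − (0)λ + (−9) with roots −3 and 3.
Eigenvectors give P = [[3, −5], [1, −2]] with P⁻¹ = [[2, −5], [1, −3]], and M = P·diag(−3, 3)·P⁻¹.
Then M⁹ = P·diag(−19683, 19683)·P⁻¹ = [[−59049, −98415], [−19683, −39366]] · [[2, −5], [1, −3]] = [[−216513, 590490], [−78732, 216513]].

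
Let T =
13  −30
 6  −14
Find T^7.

tr T = −1 and det T = −2, so the characteristic polynomial is λ² − (−1)λ + (−2) with roots −2 and 1.
Eigenvectors give P = [[2, 5], [1, 2]] with P⁻¹ = [[−2, 5], [1, −2]], and T = P·diag(−2, 1)·P⁻¹.
Then T^7 = P·diag(−128, 1)·P⁻¹ = [[−256, 5], [−128, 2]] · [[−2, 5], [1, −2]] = [[517, −1290], [258, −644]].

[[517, −1290], [258, −644]]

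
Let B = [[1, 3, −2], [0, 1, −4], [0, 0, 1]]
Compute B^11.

B = I + N where N = [[0, 3, −2], [0, 0, −4], [0, 0, 0]] is strictly upper-triangular, so N^3 = 0.
(I + N)^11 = I + 11·N + 55·N^2 = [[1, 33, −682], [0, 1, −44], [0, 0, 1]].

[[1, 33, −682], [0, 1, −44], [0, 0, 1]]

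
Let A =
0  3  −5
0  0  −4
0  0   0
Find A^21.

A is strictly triangular, hence nilpotent: A^3 = 0, so A^21 = 0.

[[0, 0, 0], [0, 0, 0], [0, 0, 0]]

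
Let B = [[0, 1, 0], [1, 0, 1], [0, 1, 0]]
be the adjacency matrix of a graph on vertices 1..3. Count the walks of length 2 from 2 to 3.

0

The number of length-2 walks from vertex 2 to vertex 3 is entry (2,3) of B², where B is the adjacency matrix.
B² = [[1, 0, 1], [0, 2, 0], [1, 0, 1]]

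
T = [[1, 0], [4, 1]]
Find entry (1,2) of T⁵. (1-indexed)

0

T = I + N where N = [[0, 0], [4, 0]] is strictly lower-triangular, so N² = 0.
(I + N)⁵ = I + 5·N = [[1, 0], [20, 1]].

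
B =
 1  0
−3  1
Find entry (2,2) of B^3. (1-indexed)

B = I + N where N = [[0, 0], [−3, 0]] is strictly lower-triangular, so N^2 = 0.
(I + N)^3 = I + 3·N = [[1, 0], [−9, 1]].

1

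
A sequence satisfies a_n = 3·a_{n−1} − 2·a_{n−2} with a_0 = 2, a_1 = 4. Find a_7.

With companion matrix Q = [[3, −2], [1, 0]], [a_n, a_{n−1}]ᵀ = Q·[a_{n−1}, a_{n−2}]ᵀ, so [a_7, a_6]ᵀ = Q⁶·[a_1, a_0]ᵀ.
Q⁶ = [[127, −126], [63, −62]], giving [a_7, a_6]ᵀ = [[256], [128]].

256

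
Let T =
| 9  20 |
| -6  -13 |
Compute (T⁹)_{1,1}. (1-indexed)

tr T = -4 and det T = 3, so the characteristic polynomial is λ² − (-4)λ + (3) with roots -1 and -3.
Eigenvectors give P = [[-2, -5], [1, 3]] with P⁻¹ = [[-3, -5], [1, 2]], and T = P·diag(-1, -3)·P⁻¹.
Then T⁹ = P·diag(-1, -19683)·P⁻¹ = [[2, 98415], [-1, -59049]] · [[-3, -5], [1, 2]] = [[98409, 196820], [-59046, -118093]].

98409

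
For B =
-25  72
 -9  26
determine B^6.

[[-503, 1512], [-189, 568]]

tr B = 1 and det B = -2, so the characteristic polynomial is λ² − (1)λ + (-2) with roots 2 and -1.
Eigenvectors give P = [[8, -3], [3, -1]] with P⁻¹ = [[-1, 3], [-3, 8]], and B = P·diag(2, -1)·P⁻¹.
Then B^6 = P·diag(64, 1)·P⁻¹ = [[512, -3], [192, -1]] · [[-1, 3], [-3, 8]] = [[-503, 1512], [-189, 568]].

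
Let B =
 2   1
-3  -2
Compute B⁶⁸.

[[1, 0], [0, 1]]

B² = I (check: tr B = 0 and det B = -1), so B⁶⁸ = I since 68 is even.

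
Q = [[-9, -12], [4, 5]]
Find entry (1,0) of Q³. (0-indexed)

tr Q = -4 and det Q = 3, so the characteristic polynomial is λ² − (-4)λ + (3) with roots -3 and -1.
Eigenvectors give P = [[-2, 3], [1, -2]] with P⁻¹ = [[-2, -3], [-1, -2]], and Q = P·diag(-3, -1)·P⁻¹.
Then Q³ = P·diag(-27, -1)·P⁻¹ = [[54, -3], [-27, 2]] · [[-2, -3], [-1, -2]] = [[-105, -156], [52, 77]].

52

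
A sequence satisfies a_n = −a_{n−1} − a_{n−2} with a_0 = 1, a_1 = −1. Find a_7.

−1

With companion matrix B = [[−1, −1], [1, 0]], [a_n, a_{n−1}]ᵀ = B·[a_{n−1}, a_{n−2}]ᵀ, so [a_7, a_6]ᵀ = B^6·[a_1, a_0]ᵀ.
B^6 = [[1, 0], [0, 1]], giving [a_7, a_6]ᵀ = [[−1], [1]].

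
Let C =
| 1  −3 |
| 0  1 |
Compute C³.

[[1, −9], [0, 1]]

C = I + N where N = [[0, −3], [0, 0]] is strictly upper-triangular, so N² = 0.
(I + N)³ = I + 3·N = [[1, −9], [0, 1]].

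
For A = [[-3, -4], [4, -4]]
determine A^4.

A^2 = [[-7, 28], [-28, 0]]
A^3 = [[133, -84], [84, 112]]
A^4 = [[-735, -196], [196, -784]]

[[-735, -196], [196, -784]]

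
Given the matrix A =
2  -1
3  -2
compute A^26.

[[1, 0], [0, 1]]

A² = I (check: tr A = 0 and det A = -1), so A^26 = I since 26 is even.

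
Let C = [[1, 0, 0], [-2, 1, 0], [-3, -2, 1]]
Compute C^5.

[[1, 0, 0], [-10, 1, 0], [25, -10, 1]]

C = I + N where N = [[0, 0, 0], [-2, 0, 0], [-3, -2, 0]] is strictly lower-triangular, so N^3 = 0.
(I + N)^5 = I + 5·N + 10·N^2 = [[1, 0, 0], [-10, 1, 0], [25, -10, 1]].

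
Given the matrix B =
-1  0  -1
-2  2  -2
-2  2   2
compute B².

[[3, -2, -1], [2, 0, -6], [-6, 8, 2]]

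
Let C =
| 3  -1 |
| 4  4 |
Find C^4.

C^2 = [[5, -7], [28, 12]]
C^3 = [[-13, -33], [132, 20]]
C^4 = [[-171, -119], [476, -52]]

[[-171, -119], [476, -52]]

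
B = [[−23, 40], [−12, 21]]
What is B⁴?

tr B = −2 and det B = −3, so the characteristic polynomial is λ² − (−2)λ + (−3) with roots −3 and 1.
Eigenvectors give P = [[−2, 5], [−1, 3]] with P⁻¹ = [[−3, 5], [−1, 2]], and B = P·diag(−3, 1)·P⁻¹.
Then B⁴ = P·diag(81, 1)·P⁻¹ = [[−162, 5], [−81, 3]] · [[−3, 5], [−1, 2]] = [[481, −800], [240, −399]].

[[481, −800], [240, −399]]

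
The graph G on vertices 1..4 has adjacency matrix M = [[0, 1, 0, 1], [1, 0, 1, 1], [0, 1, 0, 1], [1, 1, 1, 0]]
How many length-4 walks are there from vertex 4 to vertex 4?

The number of length-4 walks from vertex 4 to vertex 4 is entry (4,4) of M⁴, where M is the adjacency matrix.
M² = [[2, 1, 2, 1], [1, 3, 1, 2], [2, 1, 2, 1], [1, 2, 1, 3]]
M³ = [[2, 5, 2, 5], [5, 4, 5, 5], [2, 5, 2, 5], [5, 5, 5, 4]]
M⁴ = [[10, 9, 10, 9], [9, 15, 9, 14], [10, 9, 10, 9], [9, 14, 9, 15]]

15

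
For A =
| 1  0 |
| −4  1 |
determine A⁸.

[[1, 0], [−32, 1]]

A = I + N where N = [[0, 0], [−4, 0]] is strictly lower-triangular, so N² = 0.
(I + N)⁸ = I + 8·N = [[1, 0], [−32, 1]].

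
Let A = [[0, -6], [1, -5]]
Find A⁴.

tr A = -5 and det A = 6, so the characteristic polynomial is λ² − (-5)λ + (6) with roots -2 and -3.
Eigenvectors give P = [[3, 2], [1, 1]] with P⁻¹ = [[1, -2], [-1, 3]], and A = P·diag(-2, -3)·P⁻¹.
Then A⁴ = P·diag(16, 81)·P⁻¹ = [[48, 162], [16, 81]] · [[1, -2], [-1, 3]] = [[-114, 390], [-65, 211]].

[[-114, 390], [-65, 211]]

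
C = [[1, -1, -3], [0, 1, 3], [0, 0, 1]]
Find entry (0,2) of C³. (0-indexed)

-18

C = I + N where N = [[0, -1, -3], [0, 0, 3], [0, 0, 0]] is strictly upper-triangular, so N³ = 0.
(I + N)³ = I + 3·N + 3·N² = [[1, -3, -18], [0, 1, 9], [0, 0, 1]].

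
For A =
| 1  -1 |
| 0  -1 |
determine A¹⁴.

[[1, 0], [0, 1]]

A² = I (check: tr A = 0 and det A = -1), so A¹⁴ = I since 14 is even.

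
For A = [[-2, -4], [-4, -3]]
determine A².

[[20, 20], [20, 25]]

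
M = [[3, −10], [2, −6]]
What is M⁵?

tr M = −3 and det M = 2, so the characteristic polynomial is λ² − (−3)λ + (2) with roots −1 and −2.
Eigenvectors give P = [[5, −2], [2, −1]] with P⁻¹ = [[1, −2], [2, −5]], and M = P·diag(−1, −2)·P⁻¹.
Then M⁵ = P·diag(−1, −32)·P⁻¹ = [[−5, 64], [−2, 32]] · [[1, −2], [2, −5]] = [[123, −310], [62, −156]].

[[123, −310], [62, −156]]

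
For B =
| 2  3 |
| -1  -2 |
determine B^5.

B² = I (check: tr B = 0 and det B = -1), so B^5 = B since 5 is odd.

[[2, 3], [-1, -2]]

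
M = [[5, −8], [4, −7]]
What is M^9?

[[19685, −39368], [19684, −39367]]

tr M = −2 and det M = −3, so the characteristic polynomial is λ² − (−2)λ + (−3) with roots −3 and 1.
Eigenvectors give P = [[−1, 2], [−1, 1]] with P⁻¹ = [[1, −2], [1, −1]], and M = P·diag(−3, 1)·P⁻¹.
Then M^9 = P·diag(−19683, 1)·P⁻¹ = [[19683, 2], [19683, 1]] · [[1, −2], [1, −1]] = [[19685, −39368], [19684, −39367]].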